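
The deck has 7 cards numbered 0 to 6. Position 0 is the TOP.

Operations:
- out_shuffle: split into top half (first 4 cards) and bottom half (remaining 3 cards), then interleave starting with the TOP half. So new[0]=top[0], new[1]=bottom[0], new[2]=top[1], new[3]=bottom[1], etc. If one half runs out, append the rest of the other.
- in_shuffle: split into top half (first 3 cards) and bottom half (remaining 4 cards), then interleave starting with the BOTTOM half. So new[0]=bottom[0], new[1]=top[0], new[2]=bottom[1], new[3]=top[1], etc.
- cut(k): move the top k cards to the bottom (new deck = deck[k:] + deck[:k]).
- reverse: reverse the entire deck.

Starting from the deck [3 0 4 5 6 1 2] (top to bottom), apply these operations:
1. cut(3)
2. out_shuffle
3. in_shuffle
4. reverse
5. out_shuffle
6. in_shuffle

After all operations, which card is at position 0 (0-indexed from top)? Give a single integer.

Answer: 5

Derivation:
After op 1 (cut(3)): [5 6 1 2 3 0 4]
After op 2 (out_shuffle): [5 3 6 0 1 4 2]
After op 3 (in_shuffle): [0 5 1 3 4 6 2]
After op 4 (reverse): [2 6 4 3 1 5 0]
After op 5 (out_shuffle): [2 1 6 5 4 0 3]
After op 6 (in_shuffle): [5 2 4 1 0 6 3]
Position 0: card 5.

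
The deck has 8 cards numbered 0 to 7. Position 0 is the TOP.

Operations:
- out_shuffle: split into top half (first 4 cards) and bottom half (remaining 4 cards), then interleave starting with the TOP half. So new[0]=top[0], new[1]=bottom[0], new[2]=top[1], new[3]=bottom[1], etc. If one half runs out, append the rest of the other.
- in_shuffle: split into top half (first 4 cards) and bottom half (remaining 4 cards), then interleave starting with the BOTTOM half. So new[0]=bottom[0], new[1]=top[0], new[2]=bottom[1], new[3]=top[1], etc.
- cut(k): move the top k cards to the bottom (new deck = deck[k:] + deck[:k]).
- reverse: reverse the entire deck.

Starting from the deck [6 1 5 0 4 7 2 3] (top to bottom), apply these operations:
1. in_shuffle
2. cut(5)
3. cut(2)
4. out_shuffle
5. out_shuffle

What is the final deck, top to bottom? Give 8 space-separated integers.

After op 1 (in_shuffle): [4 6 7 1 2 5 3 0]
After op 2 (cut(5)): [5 3 0 4 6 7 1 2]
After op 3 (cut(2)): [0 4 6 7 1 2 5 3]
After op 4 (out_shuffle): [0 1 4 2 6 5 7 3]
After op 5 (out_shuffle): [0 6 1 5 4 7 2 3]

Answer: 0 6 1 5 4 7 2 3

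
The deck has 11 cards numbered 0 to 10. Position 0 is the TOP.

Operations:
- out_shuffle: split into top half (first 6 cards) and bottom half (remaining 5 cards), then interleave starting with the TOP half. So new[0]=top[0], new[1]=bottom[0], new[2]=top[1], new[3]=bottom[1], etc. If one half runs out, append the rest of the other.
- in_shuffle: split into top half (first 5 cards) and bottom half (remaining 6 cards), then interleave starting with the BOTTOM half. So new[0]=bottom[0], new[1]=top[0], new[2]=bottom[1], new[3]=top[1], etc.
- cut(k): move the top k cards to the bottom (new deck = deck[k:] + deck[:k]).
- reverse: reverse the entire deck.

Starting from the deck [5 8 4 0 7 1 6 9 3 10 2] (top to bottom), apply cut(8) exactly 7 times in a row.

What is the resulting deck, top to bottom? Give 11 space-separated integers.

After op 1 (cut(8)): [3 10 2 5 8 4 0 7 1 6 9]
After op 2 (cut(8)): [1 6 9 3 10 2 5 8 4 0 7]
After op 3 (cut(8)): [4 0 7 1 6 9 3 10 2 5 8]
After op 4 (cut(8)): [2 5 8 4 0 7 1 6 9 3 10]
After op 5 (cut(8)): [9 3 10 2 5 8 4 0 7 1 6]
After op 6 (cut(8)): [7 1 6 9 3 10 2 5 8 4 0]
After op 7 (cut(8)): [8 4 0 7 1 6 9 3 10 2 5]

Answer: 8 4 0 7 1 6 9 3 10 2 5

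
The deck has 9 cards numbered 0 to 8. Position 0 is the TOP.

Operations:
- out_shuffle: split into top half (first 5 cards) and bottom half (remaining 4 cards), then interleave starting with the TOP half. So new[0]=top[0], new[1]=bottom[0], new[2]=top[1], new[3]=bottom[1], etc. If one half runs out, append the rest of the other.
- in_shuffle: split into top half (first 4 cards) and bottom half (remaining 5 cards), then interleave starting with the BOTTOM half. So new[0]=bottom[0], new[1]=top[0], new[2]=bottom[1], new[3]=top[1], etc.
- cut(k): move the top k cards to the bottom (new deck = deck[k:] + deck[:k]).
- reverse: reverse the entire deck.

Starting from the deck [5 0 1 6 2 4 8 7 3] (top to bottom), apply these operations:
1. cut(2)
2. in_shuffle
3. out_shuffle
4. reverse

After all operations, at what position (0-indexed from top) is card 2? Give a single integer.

Answer: 7

Derivation:
After op 1 (cut(2)): [1 6 2 4 8 7 3 5 0]
After op 2 (in_shuffle): [8 1 7 6 3 2 5 4 0]
After op 3 (out_shuffle): [8 2 1 5 7 4 6 0 3]
After op 4 (reverse): [3 0 6 4 7 5 1 2 8]
Card 2 is at position 7.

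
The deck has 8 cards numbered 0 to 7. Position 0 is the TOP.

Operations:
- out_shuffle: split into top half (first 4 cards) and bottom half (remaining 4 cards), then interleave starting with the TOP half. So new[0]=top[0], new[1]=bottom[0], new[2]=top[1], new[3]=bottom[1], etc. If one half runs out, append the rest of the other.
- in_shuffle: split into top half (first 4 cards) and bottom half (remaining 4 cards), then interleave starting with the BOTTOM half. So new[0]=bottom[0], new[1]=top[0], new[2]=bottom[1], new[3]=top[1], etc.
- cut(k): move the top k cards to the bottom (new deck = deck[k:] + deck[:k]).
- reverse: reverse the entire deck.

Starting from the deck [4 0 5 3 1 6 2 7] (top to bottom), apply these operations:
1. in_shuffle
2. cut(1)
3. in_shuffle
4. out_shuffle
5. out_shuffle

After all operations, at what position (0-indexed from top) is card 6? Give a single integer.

Answer: 5

Derivation:
After op 1 (in_shuffle): [1 4 6 0 2 5 7 3]
After op 2 (cut(1)): [4 6 0 2 5 7 3 1]
After op 3 (in_shuffle): [5 4 7 6 3 0 1 2]
After op 4 (out_shuffle): [5 3 4 0 7 1 6 2]
After op 5 (out_shuffle): [5 7 3 1 4 6 0 2]
Card 6 is at position 5.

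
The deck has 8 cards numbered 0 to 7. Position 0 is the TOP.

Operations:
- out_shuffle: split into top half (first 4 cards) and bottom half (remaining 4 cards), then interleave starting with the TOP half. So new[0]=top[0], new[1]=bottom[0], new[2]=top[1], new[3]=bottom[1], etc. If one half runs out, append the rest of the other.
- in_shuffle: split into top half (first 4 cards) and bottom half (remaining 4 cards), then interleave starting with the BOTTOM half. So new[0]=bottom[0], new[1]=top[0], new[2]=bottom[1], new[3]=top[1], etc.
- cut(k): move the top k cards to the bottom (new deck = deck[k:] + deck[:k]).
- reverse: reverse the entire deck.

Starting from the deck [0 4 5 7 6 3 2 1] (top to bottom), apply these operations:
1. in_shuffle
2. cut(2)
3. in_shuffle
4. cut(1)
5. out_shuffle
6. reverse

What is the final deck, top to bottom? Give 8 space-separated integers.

Answer: 1 6 5 4 0 7 2 3

Derivation:
After op 1 (in_shuffle): [6 0 3 4 2 5 1 7]
After op 2 (cut(2)): [3 4 2 5 1 7 6 0]
After op 3 (in_shuffle): [1 3 7 4 6 2 0 5]
After op 4 (cut(1)): [3 7 4 6 2 0 5 1]
After op 5 (out_shuffle): [3 2 7 0 4 5 6 1]
After op 6 (reverse): [1 6 5 4 0 7 2 3]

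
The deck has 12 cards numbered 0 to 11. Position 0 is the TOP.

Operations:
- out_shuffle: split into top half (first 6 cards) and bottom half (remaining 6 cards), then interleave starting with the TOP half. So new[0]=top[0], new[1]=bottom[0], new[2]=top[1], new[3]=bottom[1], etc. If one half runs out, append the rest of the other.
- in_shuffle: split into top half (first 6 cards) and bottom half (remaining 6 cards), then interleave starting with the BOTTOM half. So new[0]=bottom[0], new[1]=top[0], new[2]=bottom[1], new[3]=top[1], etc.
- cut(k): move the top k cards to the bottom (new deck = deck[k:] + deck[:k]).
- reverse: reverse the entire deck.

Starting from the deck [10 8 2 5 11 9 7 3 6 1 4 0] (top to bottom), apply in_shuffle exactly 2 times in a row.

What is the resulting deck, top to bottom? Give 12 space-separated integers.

Answer: 1 7 5 10 4 3 11 8 0 6 9 2

Derivation:
After op 1 (in_shuffle): [7 10 3 8 6 2 1 5 4 11 0 9]
After op 2 (in_shuffle): [1 7 5 10 4 3 11 8 0 6 9 2]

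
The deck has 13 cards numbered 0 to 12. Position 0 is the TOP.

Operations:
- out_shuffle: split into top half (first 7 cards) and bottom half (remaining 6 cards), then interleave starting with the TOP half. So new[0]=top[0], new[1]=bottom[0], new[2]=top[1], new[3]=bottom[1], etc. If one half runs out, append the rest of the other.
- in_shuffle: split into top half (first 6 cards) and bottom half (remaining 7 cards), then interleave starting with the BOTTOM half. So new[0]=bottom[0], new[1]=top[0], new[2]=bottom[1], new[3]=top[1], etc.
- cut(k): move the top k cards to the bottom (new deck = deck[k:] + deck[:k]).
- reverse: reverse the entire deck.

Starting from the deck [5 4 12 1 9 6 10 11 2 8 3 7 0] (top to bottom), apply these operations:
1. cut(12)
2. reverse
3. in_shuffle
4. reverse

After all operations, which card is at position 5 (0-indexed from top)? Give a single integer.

After op 1 (cut(12)): [0 5 4 12 1 9 6 10 11 2 8 3 7]
After op 2 (reverse): [7 3 8 2 11 10 6 9 1 12 4 5 0]
After op 3 (in_shuffle): [6 7 9 3 1 8 12 2 4 11 5 10 0]
After op 4 (reverse): [0 10 5 11 4 2 12 8 1 3 9 7 6]
Position 5: card 2.

Answer: 2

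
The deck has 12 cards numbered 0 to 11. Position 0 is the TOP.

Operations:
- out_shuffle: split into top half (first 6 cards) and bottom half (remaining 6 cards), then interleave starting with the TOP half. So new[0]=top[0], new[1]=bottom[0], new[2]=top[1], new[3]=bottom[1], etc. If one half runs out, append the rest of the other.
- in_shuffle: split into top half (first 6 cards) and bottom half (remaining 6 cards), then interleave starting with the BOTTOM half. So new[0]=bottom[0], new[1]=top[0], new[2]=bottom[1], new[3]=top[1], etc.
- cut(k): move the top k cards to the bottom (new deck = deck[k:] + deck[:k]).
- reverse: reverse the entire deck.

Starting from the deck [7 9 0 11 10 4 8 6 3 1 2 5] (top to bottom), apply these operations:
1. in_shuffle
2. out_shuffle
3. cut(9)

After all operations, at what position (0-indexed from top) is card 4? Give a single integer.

Answer: 2

Derivation:
After op 1 (in_shuffle): [8 7 6 9 3 0 1 11 2 10 5 4]
After op 2 (out_shuffle): [8 1 7 11 6 2 9 10 3 5 0 4]
After op 3 (cut(9)): [5 0 4 8 1 7 11 6 2 9 10 3]
Card 4 is at position 2.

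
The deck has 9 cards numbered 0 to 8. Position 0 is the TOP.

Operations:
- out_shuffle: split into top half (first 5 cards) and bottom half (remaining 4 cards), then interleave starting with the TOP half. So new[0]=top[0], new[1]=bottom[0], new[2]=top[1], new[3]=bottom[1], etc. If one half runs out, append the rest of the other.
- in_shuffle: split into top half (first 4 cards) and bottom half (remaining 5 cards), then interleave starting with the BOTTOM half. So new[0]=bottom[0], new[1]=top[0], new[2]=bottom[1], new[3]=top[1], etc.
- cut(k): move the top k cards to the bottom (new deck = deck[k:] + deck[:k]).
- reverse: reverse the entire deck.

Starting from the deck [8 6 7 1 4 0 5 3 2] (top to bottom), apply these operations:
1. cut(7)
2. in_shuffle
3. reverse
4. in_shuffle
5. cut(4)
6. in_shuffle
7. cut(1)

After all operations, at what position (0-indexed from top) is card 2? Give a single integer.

After op 1 (cut(7)): [3 2 8 6 7 1 4 0 5]
After op 2 (in_shuffle): [7 3 1 2 4 8 0 6 5]
After op 3 (reverse): [5 6 0 8 4 2 1 3 7]
After op 4 (in_shuffle): [4 5 2 6 1 0 3 8 7]
After op 5 (cut(4)): [1 0 3 8 7 4 5 2 6]
After op 6 (in_shuffle): [7 1 4 0 5 3 2 8 6]
After op 7 (cut(1)): [1 4 0 5 3 2 8 6 7]
Card 2 is at position 5.

Answer: 5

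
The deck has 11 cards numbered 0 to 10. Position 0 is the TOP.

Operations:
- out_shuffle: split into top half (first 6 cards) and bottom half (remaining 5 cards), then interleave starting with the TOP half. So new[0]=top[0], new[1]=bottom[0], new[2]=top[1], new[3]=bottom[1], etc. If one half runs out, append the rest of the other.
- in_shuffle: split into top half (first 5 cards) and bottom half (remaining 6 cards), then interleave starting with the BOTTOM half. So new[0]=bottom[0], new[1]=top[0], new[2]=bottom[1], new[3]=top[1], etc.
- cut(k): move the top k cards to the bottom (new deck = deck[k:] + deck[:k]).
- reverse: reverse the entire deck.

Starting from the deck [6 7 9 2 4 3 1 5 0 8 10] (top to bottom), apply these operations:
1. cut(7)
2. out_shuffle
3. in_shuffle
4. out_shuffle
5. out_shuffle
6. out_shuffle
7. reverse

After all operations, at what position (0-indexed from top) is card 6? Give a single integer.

After op 1 (cut(7)): [5 0 8 10 6 7 9 2 4 3 1]
After op 2 (out_shuffle): [5 9 0 2 8 4 10 3 6 1 7]
After op 3 (in_shuffle): [4 5 10 9 3 0 6 2 1 8 7]
After op 4 (out_shuffle): [4 6 5 2 10 1 9 8 3 7 0]
After op 5 (out_shuffle): [4 9 6 8 5 3 2 7 10 0 1]
After op 6 (out_shuffle): [4 2 9 7 6 10 8 0 5 1 3]
After op 7 (reverse): [3 1 5 0 8 10 6 7 9 2 4]
Card 6 is at position 6.

Answer: 6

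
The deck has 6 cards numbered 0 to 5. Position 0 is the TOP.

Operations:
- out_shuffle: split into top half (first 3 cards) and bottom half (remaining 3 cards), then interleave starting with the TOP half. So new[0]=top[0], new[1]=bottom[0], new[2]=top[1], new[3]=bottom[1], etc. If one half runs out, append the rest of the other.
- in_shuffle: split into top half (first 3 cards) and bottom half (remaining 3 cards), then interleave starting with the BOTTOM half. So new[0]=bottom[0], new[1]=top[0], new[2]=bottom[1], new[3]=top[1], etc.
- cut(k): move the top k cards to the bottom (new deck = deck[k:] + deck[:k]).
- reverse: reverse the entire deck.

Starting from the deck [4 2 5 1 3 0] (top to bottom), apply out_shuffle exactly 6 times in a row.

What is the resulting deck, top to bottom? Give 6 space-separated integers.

After op 1 (out_shuffle): [4 1 2 3 5 0]
After op 2 (out_shuffle): [4 3 1 5 2 0]
After op 3 (out_shuffle): [4 5 3 2 1 0]
After op 4 (out_shuffle): [4 2 5 1 3 0]
After op 5 (out_shuffle): [4 1 2 3 5 0]
After op 6 (out_shuffle): [4 3 1 5 2 0]

Answer: 4 3 1 5 2 0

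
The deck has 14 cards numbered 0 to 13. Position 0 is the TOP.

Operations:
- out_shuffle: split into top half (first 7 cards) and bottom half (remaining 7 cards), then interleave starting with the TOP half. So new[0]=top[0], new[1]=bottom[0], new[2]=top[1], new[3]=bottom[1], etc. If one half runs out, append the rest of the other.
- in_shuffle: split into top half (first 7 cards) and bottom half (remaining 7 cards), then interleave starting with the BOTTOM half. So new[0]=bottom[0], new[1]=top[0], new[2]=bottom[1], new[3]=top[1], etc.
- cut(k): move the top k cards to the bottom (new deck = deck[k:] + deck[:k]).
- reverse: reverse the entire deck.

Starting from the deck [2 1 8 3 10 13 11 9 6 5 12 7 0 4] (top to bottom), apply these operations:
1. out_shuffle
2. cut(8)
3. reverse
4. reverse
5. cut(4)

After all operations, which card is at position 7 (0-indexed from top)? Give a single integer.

After op 1 (out_shuffle): [2 9 1 6 8 5 3 12 10 7 13 0 11 4]
After op 2 (cut(8)): [10 7 13 0 11 4 2 9 1 6 8 5 3 12]
After op 3 (reverse): [12 3 5 8 6 1 9 2 4 11 0 13 7 10]
After op 4 (reverse): [10 7 13 0 11 4 2 9 1 6 8 5 3 12]
After op 5 (cut(4)): [11 4 2 9 1 6 8 5 3 12 10 7 13 0]
Position 7: card 5.

Answer: 5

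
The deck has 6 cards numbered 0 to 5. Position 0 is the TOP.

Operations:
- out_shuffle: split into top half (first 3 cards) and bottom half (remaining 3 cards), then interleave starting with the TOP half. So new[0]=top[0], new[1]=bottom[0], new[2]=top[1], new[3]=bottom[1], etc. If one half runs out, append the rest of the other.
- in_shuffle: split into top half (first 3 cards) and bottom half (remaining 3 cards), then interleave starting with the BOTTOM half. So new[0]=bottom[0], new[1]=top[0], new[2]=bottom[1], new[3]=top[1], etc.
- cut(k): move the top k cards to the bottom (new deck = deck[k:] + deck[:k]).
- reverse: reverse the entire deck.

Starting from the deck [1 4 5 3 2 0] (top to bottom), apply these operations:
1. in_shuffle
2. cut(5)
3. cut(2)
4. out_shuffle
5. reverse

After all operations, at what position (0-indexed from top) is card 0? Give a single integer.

After op 1 (in_shuffle): [3 1 2 4 0 5]
After op 2 (cut(5)): [5 3 1 2 4 0]
After op 3 (cut(2)): [1 2 4 0 5 3]
After op 4 (out_shuffle): [1 0 2 5 4 3]
After op 5 (reverse): [3 4 5 2 0 1]
Card 0 is at position 4.

Answer: 4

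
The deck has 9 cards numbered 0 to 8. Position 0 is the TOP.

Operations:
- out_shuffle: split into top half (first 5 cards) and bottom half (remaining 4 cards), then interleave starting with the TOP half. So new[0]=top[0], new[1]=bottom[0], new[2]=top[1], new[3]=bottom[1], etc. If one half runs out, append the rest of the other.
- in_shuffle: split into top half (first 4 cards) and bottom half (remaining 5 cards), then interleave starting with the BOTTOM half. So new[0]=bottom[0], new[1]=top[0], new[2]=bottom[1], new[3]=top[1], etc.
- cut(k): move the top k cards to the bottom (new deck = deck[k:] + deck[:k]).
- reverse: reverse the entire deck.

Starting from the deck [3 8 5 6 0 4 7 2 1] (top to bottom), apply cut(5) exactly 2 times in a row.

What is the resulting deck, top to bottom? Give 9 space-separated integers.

Answer: 8 5 6 0 4 7 2 1 3

Derivation:
After op 1 (cut(5)): [4 7 2 1 3 8 5 6 0]
After op 2 (cut(5)): [8 5 6 0 4 7 2 1 3]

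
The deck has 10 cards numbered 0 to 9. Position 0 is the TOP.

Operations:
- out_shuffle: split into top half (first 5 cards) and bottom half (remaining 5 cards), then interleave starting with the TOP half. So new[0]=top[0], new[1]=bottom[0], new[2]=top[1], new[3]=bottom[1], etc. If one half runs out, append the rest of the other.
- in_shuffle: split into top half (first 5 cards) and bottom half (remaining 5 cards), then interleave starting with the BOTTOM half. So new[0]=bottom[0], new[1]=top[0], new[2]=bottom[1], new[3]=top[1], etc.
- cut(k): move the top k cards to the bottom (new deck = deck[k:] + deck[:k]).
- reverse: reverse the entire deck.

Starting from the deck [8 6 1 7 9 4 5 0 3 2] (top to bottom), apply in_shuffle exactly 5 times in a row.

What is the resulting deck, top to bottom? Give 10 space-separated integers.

Answer: 2 3 0 5 4 9 7 1 6 8

Derivation:
After op 1 (in_shuffle): [4 8 5 6 0 1 3 7 2 9]
After op 2 (in_shuffle): [1 4 3 8 7 5 2 6 9 0]
After op 3 (in_shuffle): [5 1 2 4 6 3 9 8 0 7]
After op 4 (in_shuffle): [3 5 9 1 8 2 0 4 7 6]
After op 5 (in_shuffle): [2 3 0 5 4 9 7 1 6 8]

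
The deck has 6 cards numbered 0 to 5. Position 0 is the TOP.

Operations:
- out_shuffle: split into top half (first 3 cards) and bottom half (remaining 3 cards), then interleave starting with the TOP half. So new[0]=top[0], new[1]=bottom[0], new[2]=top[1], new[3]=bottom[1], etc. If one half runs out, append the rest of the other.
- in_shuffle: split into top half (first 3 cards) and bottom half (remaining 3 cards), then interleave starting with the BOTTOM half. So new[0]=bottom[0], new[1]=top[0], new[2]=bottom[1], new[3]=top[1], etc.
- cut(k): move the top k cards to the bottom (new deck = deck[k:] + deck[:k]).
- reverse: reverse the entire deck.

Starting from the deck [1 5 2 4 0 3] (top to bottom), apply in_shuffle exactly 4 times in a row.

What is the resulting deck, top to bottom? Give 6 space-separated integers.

After op 1 (in_shuffle): [4 1 0 5 3 2]
After op 2 (in_shuffle): [5 4 3 1 2 0]
After op 3 (in_shuffle): [1 5 2 4 0 3]
After op 4 (in_shuffle): [4 1 0 5 3 2]

Answer: 4 1 0 5 3 2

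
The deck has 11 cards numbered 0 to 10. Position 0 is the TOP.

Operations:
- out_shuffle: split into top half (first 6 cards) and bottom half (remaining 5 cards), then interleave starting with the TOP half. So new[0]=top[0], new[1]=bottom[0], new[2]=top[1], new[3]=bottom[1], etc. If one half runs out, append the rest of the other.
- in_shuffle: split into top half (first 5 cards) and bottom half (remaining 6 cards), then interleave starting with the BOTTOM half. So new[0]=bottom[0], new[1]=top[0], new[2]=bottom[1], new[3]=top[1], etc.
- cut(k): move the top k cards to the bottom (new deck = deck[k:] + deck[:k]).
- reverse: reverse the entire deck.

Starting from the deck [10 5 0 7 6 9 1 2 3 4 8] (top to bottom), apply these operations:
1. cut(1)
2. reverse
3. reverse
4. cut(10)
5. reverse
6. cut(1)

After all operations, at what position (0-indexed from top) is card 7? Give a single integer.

After op 1 (cut(1)): [5 0 7 6 9 1 2 3 4 8 10]
After op 2 (reverse): [10 8 4 3 2 1 9 6 7 0 5]
After op 3 (reverse): [5 0 7 6 9 1 2 3 4 8 10]
After op 4 (cut(10)): [10 5 0 7 6 9 1 2 3 4 8]
After op 5 (reverse): [8 4 3 2 1 9 6 7 0 5 10]
After op 6 (cut(1)): [4 3 2 1 9 6 7 0 5 10 8]
Card 7 is at position 6.

Answer: 6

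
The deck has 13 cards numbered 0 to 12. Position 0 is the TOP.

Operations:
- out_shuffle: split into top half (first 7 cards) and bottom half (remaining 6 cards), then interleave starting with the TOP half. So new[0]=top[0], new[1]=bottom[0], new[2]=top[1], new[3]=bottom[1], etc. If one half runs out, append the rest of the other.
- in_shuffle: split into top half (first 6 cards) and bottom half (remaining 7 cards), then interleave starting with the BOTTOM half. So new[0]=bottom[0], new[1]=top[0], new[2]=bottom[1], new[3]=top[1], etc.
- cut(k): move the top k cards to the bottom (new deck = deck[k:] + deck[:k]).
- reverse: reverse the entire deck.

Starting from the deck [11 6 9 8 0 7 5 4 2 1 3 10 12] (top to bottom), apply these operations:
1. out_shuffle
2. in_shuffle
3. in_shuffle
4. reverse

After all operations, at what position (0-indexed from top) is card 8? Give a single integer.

After op 1 (out_shuffle): [11 4 6 2 9 1 8 3 0 10 7 12 5]
After op 2 (in_shuffle): [8 11 3 4 0 6 10 2 7 9 12 1 5]
After op 3 (in_shuffle): [10 8 2 11 7 3 9 4 12 0 1 6 5]
After op 4 (reverse): [5 6 1 0 12 4 9 3 7 11 2 8 10]
Card 8 is at position 11.

Answer: 11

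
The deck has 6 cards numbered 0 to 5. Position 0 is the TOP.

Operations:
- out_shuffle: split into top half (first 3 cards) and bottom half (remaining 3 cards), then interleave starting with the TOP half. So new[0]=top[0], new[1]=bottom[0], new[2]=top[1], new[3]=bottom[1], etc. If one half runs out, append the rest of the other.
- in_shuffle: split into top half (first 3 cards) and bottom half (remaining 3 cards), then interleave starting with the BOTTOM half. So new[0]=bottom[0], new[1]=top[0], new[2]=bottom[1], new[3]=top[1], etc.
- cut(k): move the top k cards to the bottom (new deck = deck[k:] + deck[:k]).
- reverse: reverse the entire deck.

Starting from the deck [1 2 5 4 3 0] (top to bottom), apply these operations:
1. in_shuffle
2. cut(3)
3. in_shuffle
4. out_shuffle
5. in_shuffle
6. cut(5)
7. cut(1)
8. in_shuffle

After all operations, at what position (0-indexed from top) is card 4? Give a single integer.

After op 1 (in_shuffle): [4 1 3 2 0 5]
After op 2 (cut(3)): [2 0 5 4 1 3]
After op 3 (in_shuffle): [4 2 1 0 3 5]
After op 4 (out_shuffle): [4 0 2 3 1 5]
After op 5 (in_shuffle): [3 4 1 0 5 2]
After op 6 (cut(5)): [2 3 4 1 0 5]
After op 7 (cut(1)): [3 4 1 0 5 2]
After op 8 (in_shuffle): [0 3 5 4 2 1]
Card 4 is at position 3.

Answer: 3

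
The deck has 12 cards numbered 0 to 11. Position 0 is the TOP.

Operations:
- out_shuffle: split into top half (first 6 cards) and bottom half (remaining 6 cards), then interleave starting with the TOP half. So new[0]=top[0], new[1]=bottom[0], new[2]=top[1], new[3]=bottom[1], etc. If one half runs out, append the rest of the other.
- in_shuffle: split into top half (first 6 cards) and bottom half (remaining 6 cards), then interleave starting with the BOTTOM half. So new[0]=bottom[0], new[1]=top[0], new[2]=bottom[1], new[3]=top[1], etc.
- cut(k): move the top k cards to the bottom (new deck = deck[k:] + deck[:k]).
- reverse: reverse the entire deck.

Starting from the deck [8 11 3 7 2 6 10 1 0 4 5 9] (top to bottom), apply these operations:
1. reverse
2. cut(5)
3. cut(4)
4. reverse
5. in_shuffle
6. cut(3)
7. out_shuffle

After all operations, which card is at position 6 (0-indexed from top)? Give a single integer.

Answer: 8

Derivation:
After op 1 (reverse): [9 5 4 0 1 10 6 2 7 3 11 8]
After op 2 (cut(5)): [10 6 2 7 3 11 8 9 5 4 0 1]
After op 3 (cut(4)): [3 11 8 9 5 4 0 1 10 6 2 7]
After op 4 (reverse): [7 2 6 10 1 0 4 5 9 8 11 3]
After op 5 (in_shuffle): [4 7 5 2 9 6 8 10 11 1 3 0]
After op 6 (cut(3)): [2 9 6 8 10 11 1 3 0 4 7 5]
After op 7 (out_shuffle): [2 1 9 3 6 0 8 4 10 7 11 5]
Position 6: card 8.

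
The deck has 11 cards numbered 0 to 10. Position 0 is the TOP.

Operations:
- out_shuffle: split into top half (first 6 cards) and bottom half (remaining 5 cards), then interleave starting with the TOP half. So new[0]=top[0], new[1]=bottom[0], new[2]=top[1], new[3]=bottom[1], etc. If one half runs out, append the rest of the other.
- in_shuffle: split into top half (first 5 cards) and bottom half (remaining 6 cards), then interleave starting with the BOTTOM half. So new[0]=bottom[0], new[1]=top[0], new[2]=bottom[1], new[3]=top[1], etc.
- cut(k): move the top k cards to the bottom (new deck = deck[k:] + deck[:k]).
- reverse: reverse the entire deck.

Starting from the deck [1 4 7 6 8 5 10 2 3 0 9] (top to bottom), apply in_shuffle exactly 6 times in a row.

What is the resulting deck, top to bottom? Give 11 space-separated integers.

Answer: 8 0 6 3 7 2 4 10 1 5 9

Derivation:
After op 1 (in_shuffle): [5 1 10 4 2 7 3 6 0 8 9]
After op 2 (in_shuffle): [7 5 3 1 6 10 0 4 8 2 9]
After op 3 (in_shuffle): [10 7 0 5 4 3 8 1 2 6 9]
After op 4 (in_shuffle): [3 10 8 7 1 0 2 5 6 4 9]
After op 5 (in_shuffle): [0 3 2 10 5 8 6 7 4 1 9]
After op 6 (in_shuffle): [8 0 6 3 7 2 4 10 1 5 9]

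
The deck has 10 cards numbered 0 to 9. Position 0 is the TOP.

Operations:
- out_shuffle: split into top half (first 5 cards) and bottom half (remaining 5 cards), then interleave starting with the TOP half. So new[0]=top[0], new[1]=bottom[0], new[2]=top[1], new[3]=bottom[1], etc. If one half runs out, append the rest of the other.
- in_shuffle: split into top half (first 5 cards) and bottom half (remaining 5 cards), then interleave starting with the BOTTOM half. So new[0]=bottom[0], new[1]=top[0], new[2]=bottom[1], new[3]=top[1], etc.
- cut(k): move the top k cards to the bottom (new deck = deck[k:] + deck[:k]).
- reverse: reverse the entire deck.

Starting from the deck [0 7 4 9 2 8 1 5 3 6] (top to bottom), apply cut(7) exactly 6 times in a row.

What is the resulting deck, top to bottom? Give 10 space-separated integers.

After op 1 (cut(7)): [5 3 6 0 7 4 9 2 8 1]
After op 2 (cut(7)): [2 8 1 5 3 6 0 7 4 9]
After op 3 (cut(7)): [7 4 9 2 8 1 5 3 6 0]
After op 4 (cut(7)): [3 6 0 7 4 9 2 8 1 5]
After op 5 (cut(7)): [8 1 5 3 6 0 7 4 9 2]
After op 6 (cut(7)): [4 9 2 8 1 5 3 6 0 7]

Answer: 4 9 2 8 1 5 3 6 0 7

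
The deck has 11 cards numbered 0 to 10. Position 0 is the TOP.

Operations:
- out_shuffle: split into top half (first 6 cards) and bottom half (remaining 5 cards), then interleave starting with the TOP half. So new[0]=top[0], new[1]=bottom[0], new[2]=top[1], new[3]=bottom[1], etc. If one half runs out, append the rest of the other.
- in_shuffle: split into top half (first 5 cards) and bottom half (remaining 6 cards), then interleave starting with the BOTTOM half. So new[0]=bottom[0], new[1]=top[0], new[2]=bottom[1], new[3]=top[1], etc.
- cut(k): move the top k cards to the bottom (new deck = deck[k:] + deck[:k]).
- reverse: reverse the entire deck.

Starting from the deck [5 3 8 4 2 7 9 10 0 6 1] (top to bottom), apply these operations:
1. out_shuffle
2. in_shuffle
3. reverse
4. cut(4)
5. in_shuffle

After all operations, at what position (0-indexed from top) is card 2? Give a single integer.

Answer: 1

Derivation:
After op 1 (out_shuffle): [5 9 3 10 8 0 4 6 2 1 7]
After op 2 (in_shuffle): [0 5 4 9 6 3 2 10 1 8 7]
After op 3 (reverse): [7 8 1 10 2 3 6 9 4 5 0]
After op 4 (cut(4)): [2 3 6 9 4 5 0 7 8 1 10]
After op 5 (in_shuffle): [5 2 0 3 7 6 8 9 1 4 10]
Card 2 is at position 1.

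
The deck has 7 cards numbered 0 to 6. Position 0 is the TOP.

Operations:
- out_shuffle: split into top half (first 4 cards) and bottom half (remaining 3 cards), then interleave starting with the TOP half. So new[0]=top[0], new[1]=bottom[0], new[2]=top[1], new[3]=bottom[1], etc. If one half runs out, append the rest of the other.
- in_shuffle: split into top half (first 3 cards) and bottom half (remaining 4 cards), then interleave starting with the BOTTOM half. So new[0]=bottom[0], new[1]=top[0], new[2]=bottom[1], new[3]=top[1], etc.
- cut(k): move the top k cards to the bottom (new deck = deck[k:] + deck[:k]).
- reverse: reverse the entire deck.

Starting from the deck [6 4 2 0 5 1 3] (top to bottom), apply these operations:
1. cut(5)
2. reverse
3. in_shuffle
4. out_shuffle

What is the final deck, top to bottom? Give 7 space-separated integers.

Answer: 4 3 5 2 6 1 0

Derivation:
After op 1 (cut(5)): [1 3 6 4 2 0 5]
After op 2 (reverse): [5 0 2 4 6 3 1]
After op 3 (in_shuffle): [4 5 6 0 3 2 1]
After op 4 (out_shuffle): [4 3 5 2 6 1 0]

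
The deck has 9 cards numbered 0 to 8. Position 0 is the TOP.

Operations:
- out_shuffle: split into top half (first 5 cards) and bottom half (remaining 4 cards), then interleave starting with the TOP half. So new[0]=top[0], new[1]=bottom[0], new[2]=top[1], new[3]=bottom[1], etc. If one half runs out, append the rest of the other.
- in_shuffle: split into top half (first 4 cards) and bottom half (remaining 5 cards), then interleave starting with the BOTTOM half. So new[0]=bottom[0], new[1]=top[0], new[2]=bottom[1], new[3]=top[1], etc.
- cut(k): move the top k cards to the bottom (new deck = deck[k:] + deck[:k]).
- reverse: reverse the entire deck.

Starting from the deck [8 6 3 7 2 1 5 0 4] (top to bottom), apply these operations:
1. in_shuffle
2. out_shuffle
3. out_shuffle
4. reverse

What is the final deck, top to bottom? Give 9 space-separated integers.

Answer: 1 5 0 4 8 6 3 7 2

Derivation:
After op 1 (in_shuffle): [2 8 1 6 5 3 0 7 4]
After op 2 (out_shuffle): [2 3 8 0 1 7 6 4 5]
After op 3 (out_shuffle): [2 7 3 6 8 4 0 5 1]
After op 4 (reverse): [1 5 0 4 8 6 3 7 2]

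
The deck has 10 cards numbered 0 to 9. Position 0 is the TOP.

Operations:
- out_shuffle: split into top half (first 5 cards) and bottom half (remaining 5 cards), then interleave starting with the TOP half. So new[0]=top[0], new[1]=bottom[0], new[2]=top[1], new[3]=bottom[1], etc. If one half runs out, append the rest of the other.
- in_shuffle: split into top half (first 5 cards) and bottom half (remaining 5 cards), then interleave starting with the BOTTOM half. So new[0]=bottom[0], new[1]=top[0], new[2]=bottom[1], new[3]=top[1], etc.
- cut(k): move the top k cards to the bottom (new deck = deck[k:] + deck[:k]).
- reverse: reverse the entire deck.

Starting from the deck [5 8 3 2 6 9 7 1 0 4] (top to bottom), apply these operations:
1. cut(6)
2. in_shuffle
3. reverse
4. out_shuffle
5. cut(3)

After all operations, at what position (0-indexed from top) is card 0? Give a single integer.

Answer: 5

Derivation:
After op 1 (cut(6)): [7 1 0 4 5 8 3 2 6 9]
After op 2 (in_shuffle): [8 7 3 1 2 0 6 4 9 5]
After op 3 (reverse): [5 9 4 6 0 2 1 3 7 8]
After op 4 (out_shuffle): [5 2 9 1 4 3 6 7 0 8]
After op 5 (cut(3)): [1 4 3 6 7 0 8 5 2 9]
Card 0 is at position 5.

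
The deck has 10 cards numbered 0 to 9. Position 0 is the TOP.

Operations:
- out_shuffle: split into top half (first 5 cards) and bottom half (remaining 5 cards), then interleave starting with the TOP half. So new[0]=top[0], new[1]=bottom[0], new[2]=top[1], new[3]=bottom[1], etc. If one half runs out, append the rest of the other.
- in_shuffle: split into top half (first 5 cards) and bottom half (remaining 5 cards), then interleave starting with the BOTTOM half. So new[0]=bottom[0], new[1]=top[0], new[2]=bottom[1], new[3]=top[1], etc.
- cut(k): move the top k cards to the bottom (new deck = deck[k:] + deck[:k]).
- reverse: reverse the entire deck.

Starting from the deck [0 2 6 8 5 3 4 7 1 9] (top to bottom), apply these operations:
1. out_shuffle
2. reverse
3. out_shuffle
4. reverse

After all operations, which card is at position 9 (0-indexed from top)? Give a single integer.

After op 1 (out_shuffle): [0 3 2 4 6 7 8 1 5 9]
After op 2 (reverse): [9 5 1 8 7 6 4 2 3 0]
After op 3 (out_shuffle): [9 6 5 4 1 2 8 3 7 0]
After op 4 (reverse): [0 7 3 8 2 1 4 5 6 9]
Position 9: card 9.

Answer: 9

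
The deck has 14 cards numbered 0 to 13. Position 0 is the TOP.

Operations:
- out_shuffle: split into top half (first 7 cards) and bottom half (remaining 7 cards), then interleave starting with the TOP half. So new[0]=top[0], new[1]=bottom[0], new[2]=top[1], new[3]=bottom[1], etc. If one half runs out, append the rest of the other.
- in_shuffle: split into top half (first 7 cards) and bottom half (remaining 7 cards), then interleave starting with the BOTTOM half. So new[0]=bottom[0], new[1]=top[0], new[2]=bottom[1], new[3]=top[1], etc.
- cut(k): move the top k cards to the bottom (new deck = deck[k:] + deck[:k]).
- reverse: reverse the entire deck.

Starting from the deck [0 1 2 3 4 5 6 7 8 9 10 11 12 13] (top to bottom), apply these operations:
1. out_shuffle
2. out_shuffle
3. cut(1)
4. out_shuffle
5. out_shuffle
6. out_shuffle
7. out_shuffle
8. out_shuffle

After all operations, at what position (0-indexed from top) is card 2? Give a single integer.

Answer: 3

Derivation:
After op 1 (out_shuffle): [0 7 1 8 2 9 3 10 4 11 5 12 6 13]
After op 2 (out_shuffle): [0 10 7 4 1 11 8 5 2 12 9 6 3 13]
After op 3 (cut(1)): [10 7 4 1 11 8 5 2 12 9 6 3 13 0]
After op 4 (out_shuffle): [10 2 7 12 4 9 1 6 11 3 8 13 5 0]
After op 5 (out_shuffle): [10 6 2 11 7 3 12 8 4 13 9 5 1 0]
After op 6 (out_shuffle): [10 8 6 4 2 13 11 9 7 5 3 1 12 0]
After op 7 (out_shuffle): [10 9 8 7 6 5 4 3 2 1 13 12 11 0]
After op 8 (out_shuffle): [10 3 9 2 8 1 7 13 6 12 5 11 4 0]
Card 2 is at position 3.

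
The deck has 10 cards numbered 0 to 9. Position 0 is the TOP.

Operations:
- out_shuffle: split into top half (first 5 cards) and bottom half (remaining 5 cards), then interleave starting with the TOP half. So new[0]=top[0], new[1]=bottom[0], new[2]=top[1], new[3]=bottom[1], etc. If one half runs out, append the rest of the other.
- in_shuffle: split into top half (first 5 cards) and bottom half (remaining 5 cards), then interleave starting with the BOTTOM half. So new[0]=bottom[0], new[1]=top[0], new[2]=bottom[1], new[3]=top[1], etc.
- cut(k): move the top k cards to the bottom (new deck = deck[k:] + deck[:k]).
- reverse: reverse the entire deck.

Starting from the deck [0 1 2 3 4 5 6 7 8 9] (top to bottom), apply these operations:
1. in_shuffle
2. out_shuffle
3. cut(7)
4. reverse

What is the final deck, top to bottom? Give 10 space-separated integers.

After op 1 (in_shuffle): [5 0 6 1 7 2 8 3 9 4]
After op 2 (out_shuffle): [5 2 0 8 6 3 1 9 7 4]
After op 3 (cut(7)): [9 7 4 5 2 0 8 6 3 1]
After op 4 (reverse): [1 3 6 8 0 2 5 4 7 9]

Answer: 1 3 6 8 0 2 5 4 7 9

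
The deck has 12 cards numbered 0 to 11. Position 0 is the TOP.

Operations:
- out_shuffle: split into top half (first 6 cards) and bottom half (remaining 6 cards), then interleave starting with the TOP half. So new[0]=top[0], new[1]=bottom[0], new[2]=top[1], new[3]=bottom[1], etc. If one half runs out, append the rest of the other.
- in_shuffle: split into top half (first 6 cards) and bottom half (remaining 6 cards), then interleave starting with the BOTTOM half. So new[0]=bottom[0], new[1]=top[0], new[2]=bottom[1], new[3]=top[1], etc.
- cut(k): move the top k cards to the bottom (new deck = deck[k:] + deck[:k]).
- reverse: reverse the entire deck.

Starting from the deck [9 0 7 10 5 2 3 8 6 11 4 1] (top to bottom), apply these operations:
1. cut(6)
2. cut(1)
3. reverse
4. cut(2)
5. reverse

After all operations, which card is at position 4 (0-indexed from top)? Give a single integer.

Answer: 11

Derivation:
After op 1 (cut(6)): [3 8 6 11 4 1 9 0 7 10 5 2]
After op 2 (cut(1)): [8 6 11 4 1 9 0 7 10 5 2 3]
After op 3 (reverse): [3 2 5 10 7 0 9 1 4 11 6 8]
After op 4 (cut(2)): [5 10 7 0 9 1 4 11 6 8 3 2]
After op 5 (reverse): [2 3 8 6 11 4 1 9 0 7 10 5]
Position 4: card 11.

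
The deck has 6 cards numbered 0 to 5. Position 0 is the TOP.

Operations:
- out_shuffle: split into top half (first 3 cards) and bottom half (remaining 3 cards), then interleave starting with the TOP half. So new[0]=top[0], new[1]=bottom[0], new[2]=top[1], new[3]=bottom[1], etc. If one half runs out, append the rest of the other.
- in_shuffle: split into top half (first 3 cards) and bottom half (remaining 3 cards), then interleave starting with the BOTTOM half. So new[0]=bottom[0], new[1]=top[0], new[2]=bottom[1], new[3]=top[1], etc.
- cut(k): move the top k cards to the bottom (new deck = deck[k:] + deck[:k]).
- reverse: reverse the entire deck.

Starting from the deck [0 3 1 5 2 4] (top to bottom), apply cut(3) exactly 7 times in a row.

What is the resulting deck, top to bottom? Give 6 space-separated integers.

Answer: 5 2 4 0 3 1

Derivation:
After op 1 (cut(3)): [5 2 4 0 3 1]
After op 2 (cut(3)): [0 3 1 5 2 4]
After op 3 (cut(3)): [5 2 4 0 3 1]
After op 4 (cut(3)): [0 3 1 5 2 4]
After op 5 (cut(3)): [5 2 4 0 3 1]
After op 6 (cut(3)): [0 3 1 5 2 4]
After op 7 (cut(3)): [5 2 4 0 3 1]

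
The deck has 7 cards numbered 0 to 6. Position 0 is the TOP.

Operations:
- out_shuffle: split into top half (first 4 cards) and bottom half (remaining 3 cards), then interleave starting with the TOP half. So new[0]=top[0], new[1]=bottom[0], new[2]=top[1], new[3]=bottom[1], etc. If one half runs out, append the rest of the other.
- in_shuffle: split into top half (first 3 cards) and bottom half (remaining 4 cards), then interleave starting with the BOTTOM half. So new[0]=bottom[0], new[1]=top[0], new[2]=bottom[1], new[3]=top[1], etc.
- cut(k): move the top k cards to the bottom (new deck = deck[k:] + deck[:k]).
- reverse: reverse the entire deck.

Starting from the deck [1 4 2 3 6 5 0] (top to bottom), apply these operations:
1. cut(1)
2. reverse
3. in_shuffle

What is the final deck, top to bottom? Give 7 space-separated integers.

After op 1 (cut(1)): [4 2 3 6 5 0 1]
After op 2 (reverse): [1 0 5 6 3 2 4]
After op 3 (in_shuffle): [6 1 3 0 2 5 4]

Answer: 6 1 3 0 2 5 4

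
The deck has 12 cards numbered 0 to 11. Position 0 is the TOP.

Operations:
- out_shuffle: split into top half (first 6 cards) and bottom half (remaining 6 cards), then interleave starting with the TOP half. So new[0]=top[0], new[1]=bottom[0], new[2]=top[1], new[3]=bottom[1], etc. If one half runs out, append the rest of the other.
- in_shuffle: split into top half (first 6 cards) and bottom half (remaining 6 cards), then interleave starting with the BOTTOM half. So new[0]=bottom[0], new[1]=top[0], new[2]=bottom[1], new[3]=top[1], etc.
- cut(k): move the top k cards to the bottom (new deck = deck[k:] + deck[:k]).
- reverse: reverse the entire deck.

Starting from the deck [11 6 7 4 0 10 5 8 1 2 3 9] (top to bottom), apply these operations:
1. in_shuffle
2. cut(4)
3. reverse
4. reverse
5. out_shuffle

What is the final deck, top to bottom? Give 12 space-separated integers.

Answer: 1 9 7 10 2 5 4 11 3 8 0 6

Derivation:
After op 1 (in_shuffle): [5 11 8 6 1 7 2 4 3 0 9 10]
After op 2 (cut(4)): [1 7 2 4 3 0 9 10 5 11 8 6]
After op 3 (reverse): [6 8 11 5 10 9 0 3 4 2 7 1]
After op 4 (reverse): [1 7 2 4 3 0 9 10 5 11 8 6]
After op 5 (out_shuffle): [1 9 7 10 2 5 4 11 3 8 0 6]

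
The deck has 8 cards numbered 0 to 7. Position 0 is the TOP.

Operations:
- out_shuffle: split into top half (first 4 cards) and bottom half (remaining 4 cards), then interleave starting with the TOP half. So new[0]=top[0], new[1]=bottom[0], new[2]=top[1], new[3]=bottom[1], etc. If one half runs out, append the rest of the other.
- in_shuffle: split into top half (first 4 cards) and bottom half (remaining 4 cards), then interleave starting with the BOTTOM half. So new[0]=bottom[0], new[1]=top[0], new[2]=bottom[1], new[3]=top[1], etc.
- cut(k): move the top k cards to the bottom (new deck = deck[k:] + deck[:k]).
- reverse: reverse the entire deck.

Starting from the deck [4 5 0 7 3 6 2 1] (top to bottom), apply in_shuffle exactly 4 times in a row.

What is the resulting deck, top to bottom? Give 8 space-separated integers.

Answer: 7 1 0 2 5 6 4 3

Derivation:
After op 1 (in_shuffle): [3 4 6 5 2 0 1 7]
After op 2 (in_shuffle): [2 3 0 4 1 6 7 5]
After op 3 (in_shuffle): [1 2 6 3 7 0 5 4]
After op 4 (in_shuffle): [7 1 0 2 5 6 4 3]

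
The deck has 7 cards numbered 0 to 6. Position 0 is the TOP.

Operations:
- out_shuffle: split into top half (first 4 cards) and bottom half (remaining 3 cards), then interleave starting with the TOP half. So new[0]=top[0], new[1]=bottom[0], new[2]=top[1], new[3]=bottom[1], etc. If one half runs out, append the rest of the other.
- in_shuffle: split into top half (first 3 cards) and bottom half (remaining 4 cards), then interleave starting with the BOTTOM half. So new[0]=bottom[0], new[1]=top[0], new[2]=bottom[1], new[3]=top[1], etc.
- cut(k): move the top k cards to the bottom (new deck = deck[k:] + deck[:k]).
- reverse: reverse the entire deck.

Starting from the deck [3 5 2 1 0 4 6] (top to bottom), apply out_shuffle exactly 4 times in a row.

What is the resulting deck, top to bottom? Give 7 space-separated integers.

Answer: 3 0 5 4 2 6 1

Derivation:
After op 1 (out_shuffle): [3 0 5 4 2 6 1]
After op 2 (out_shuffle): [3 2 0 6 5 1 4]
After op 3 (out_shuffle): [3 5 2 1 0 4 6]
After op 4 (out_shuffle): [3 0 5 4 2 6 1]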